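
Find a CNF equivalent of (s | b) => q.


Step 1: Rewrite as ¬(s ∨ b) ∨ q = (¬s ∧ ¬b) ∨ q.
Step 2: Distribute ∨ over ∧.

((~s) | q) & ((~b) | q)


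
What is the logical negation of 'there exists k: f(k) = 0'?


¬(for all x: φ) = there exists x: ¬φ, and ¬(there exists x: φ) = for all x: ¬φ.
Apply to the existential statement.

for all k: NOT(f(k) = 0)


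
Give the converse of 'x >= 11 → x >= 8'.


The converse of (P → Q) is (Q → P). It is not in general equivalent to the original.
Here P = 'x >= 11' and Q = 'x >= 8'.

If x >= 8, then x >= 11.


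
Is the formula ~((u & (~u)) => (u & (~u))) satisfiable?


Check all 2 assignments over {u}:
u | φ
-----
False | False
True | False
No assignment makes the formula true.

Unsatisfiable.


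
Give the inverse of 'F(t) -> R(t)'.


The inverse of (P → Q) is (¬P → ¬Q). It is equivalent to the converse, not to the original.
Here P = 'F(t)' and Q = 'R(t)'.

If not (F(t)), then not (R(t)).


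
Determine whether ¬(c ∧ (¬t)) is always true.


Build the truth table over {c, t}:
c | t | φ
---------
F | F | T
T | F | F
F | T | T
T | T | T
Counterexample at row 2: with c=T, t=F, the formula is F.

No, it is not a tautology.


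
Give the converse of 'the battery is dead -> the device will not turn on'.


The converse of (P → Q) is (Q → P). It is not in general equivalent to the original.
Here P = 'the battery is dead' and Q = 'the device will not turn on'.

If the device will not turn on, then the battery is dead.


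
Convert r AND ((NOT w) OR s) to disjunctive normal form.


Step 1: Distribute ∧ over ∨: r ∧ ((¬w) ∨ s) = (r ∧ (¬w)) ∨ (r ∧ s).

(r AND (NOT w)) OR (r AND s)


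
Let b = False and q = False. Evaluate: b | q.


Disjunction is false only when both operands are false.
Substitute: b=False, q=False.
False | False evaluates to False.

False


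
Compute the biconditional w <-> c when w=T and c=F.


Biconditional is true when both operands have the same truth value.
Substitute: w=T, c=F.
T <-> F evaluates to F.

F


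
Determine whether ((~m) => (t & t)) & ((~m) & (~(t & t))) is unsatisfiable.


Truth table over {m, t}:
m | t | φ
---------
False | False | False
True | False | False
False | True | False
True | True | False
Every row is false.

Yes, it is a contradiction.


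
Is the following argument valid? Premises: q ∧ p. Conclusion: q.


This matches the form of conjunction elimination: the conclusion follows in every model of the premises.

Valid.


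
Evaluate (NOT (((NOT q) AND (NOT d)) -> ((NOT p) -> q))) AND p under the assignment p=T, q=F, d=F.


Substitute p=T, q=F, d=F:
NOT q = T
NOT d = T
(NOT q) AND (NOT d) = T AND T = T
NOT p = F
(NOT p) -> q = F -> F = T
((NOT q) AND (NOT d)) -> ((NOT p) -> q) = T -> T = T
NOT (((NOT q) AND (NOT d)) -> ((NOT p) -> q)) = F
(NOT (((NOT q) AND (NOT d)) -> ((NOT p) -> q))) AND p = F AND T = F

F


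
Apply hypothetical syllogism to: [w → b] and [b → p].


Hypothetical syllogism: from (P → Q) and (Q → R), infer (P → R).
Chain the two implications through the shared middle term 'b'.

w → p


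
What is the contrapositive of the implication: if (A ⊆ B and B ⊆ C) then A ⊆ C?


The contrapositive of (P → Q) is (¬Q → ¬P); it is logically equivalent to the original.
Here P = '(A ⊆ B and B ⊆ C)' and Q = 'A ⊆ C'.

If not (A ⊆ C), then not ((A ⊆ B and B ⊆ C)).


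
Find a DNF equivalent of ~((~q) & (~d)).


Step 1: Apply De Morgan: ¬((¬q) ∧ (¬d)) = ¬(¬q) ∨ ¬(¬d).
Step 2: Eliminate any double negations (¬¬X = X).

q | d


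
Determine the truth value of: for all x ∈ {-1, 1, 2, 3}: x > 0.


Evaluate the predicate on each element: -1:F, 1:T, 2:T, 3:T.
Counterexample x = -1 fails the predicate.

F


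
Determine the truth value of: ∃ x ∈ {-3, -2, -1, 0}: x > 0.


Evaluate the predicate on each element: -3:F, -2:F, -1:F, 0:F.
No element satisfies the predicate.

F


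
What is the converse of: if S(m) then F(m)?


The converse of (P → Q) is (Q → P). It is not in general equivalent to the original.
Here P = 'S(m)' and Q = 'F(m)'.

If F(m), then S(m).


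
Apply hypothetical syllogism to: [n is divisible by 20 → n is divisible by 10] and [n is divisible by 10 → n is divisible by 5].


Hypothetical syllogism: from (P → Q) and (Q → R), infer (P → R).
Chain the two implications through the shared middle term 'n is divisible by 10'.

n is divisible by 20 → n is divisible by 5


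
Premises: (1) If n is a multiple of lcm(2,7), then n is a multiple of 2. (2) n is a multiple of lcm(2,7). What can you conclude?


Modus ponens: from (P → Q) and P, infer Q.
P = 'n is a multiple of lcm(2,7)' is asserted, and P → Q holds, so Q follows.

n is a multiple of 2.


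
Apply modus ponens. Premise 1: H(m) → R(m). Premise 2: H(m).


Modus ponens: from (P → Q) and P, infer Q.
P = 'H(m)' is asserted, and P → Q holds, so Q follows.

R(m).


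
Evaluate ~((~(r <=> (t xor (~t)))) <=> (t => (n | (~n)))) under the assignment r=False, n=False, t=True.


Substitute r=False, n=False, t=True:
~t = False
t xor (~t) = True xor False = True
r <=> (t xor (~t)) = False <=> True = False
~(r <=> (t xor (~t))) = True
~n = True
n | (~n) = False | True = True
t => (n | (~n)) = True => True = True
(~(r <=> (t xor (~t)))) <=> (t => (n | (~n))) = True <=> True = True
~((~(r <=> (t xor (~t)))) <=> (t => (n | (~n)))) = False

False


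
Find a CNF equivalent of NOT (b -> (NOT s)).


Step 1: Rewrite b → (¬s) as ¬b ∨ (¬s).
Step 2: Negate: ¬(¬b ∨ (¬s)) = b ∧ ¬(¬s) (De Morgan + double negation).
Step 3: Eliminate any double negations (¬¬X = X).

b AND s


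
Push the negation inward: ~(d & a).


De Morgan: the negation of a conjunction is the disjunction of the negations.
Distribute ~ across &, flipping it to |, and negate each literal.

(~d) | (~a)


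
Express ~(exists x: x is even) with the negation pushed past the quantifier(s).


¬(forall x: φ) = exists x: ¬φ, and ¬(exists x: φ) = forall x: ¬φ.
Apply to the existential statement.

forall x: ~(x is even)


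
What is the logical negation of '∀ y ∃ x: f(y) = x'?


Negation flips each quantifier (∀↔∃) and negates the inner predicate.
¬(∀ y ∃ x: φ) = ∃ y ∀ x: ¬φ.

∃ y ∀ x: ¬(f(y) = x)


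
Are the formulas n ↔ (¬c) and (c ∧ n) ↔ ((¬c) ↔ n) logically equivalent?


Compare truth tables:
c | n | φ | ψ
-------------
F | F | F | T
T | F | T | F
F | T | T | F
T | T | F | F
They differ at row 1 (c=F, n=F): φ=F but ψ=T.

No, they are not logically equivalent.


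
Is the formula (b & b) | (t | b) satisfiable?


Search for a satisfying assignment over {b, t}.
Try b=True, t=False: the formula evaluates to True.
A satisfying assignment exists.

Satisfiable.


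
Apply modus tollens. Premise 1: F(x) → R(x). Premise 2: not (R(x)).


Modus tollens: from (P → Q) and ¬Q, infer ¬P.
Q = 'R(x)' is denied; since P → Q, P must also fail.

Not (F(x)).


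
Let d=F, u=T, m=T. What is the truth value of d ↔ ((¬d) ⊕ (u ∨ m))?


Substitute d=F, u=T, m=T:
¬d = T
u ∨ m = T ∨ T = T
(¬d) ⊕ (u ∨ m) = T ⊕ T = F
d ↔ ((¬d) ⊕ (u ∨ m)) = F ↔ F = T

T


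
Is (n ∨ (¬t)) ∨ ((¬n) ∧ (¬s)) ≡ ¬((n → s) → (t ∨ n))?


Compare truth tables:
n | s | t | φ | ψ
-----------------
F | F | F | T | T
T | F | F | T | F
F | T | F | T | T
T | T | F | T | F
F | F | T | T | F
T | F | T | T | F
F | T | T | F | F
T | T | T | T | F
They differ at row 2 (n=T, s=F, t=F): φ=T but ψ=F.

No, they are not logically equivalent.


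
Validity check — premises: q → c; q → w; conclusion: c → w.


This is (no valid rule). There exist truth assignments where the premises are all true but the conclusion is false.

Invalid.


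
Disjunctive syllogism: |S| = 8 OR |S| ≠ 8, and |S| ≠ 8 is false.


Disjunctive syllogism: from (P ∨ Q) and ¬P, infer Q.
One disjunct, '|S| ≠ 8', is ruled out; the other must hold.

|S| = 8


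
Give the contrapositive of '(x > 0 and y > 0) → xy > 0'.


The contrapositive of (P → Q) is (¬Q → ¬P); it is logically equivalent to the original.
Here P = '(x > 0 and y > 0)' and Q = 'xy > 0'.

If not (xy > 0), then not ((x > 0 and y > 0)).


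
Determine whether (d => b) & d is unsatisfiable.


Truth table over {b, d}:
b | d | φ
---------
False | False | False
True | False | False
False | True | False
True | True | True
Satisfying assignment at row 4: b=True, d=True gives True.

No, it is not a contradiction.


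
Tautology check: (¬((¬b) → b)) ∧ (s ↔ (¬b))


Build the truth table over {b, s}:
b | s | φ
---------
F | F | F
T | F | F
F | T | T
T | T | F
Counterexample at row 1: with b=F, s=F, the formula is F.

No, it is not a tautology.


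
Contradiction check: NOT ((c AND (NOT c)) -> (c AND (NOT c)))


Truth table over {c}:
c | φ
-----
F | F
T | F
Every row is false.

Yes, it is a contradiction.


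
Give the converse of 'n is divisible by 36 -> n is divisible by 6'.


The converse of (P → Q) is (Q → P). It is not in general equivalent to the original.
Here P = 'n is divisible by 36' and Q = 'n is divisible by 6'.

If n is divisible by 6, then n is divisible by 36.


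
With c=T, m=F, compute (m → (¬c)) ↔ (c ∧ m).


Substitute c=T, m=F:
¬c = F
m → (¬c) = F → F = T
c ∧ m = T ∧ F = F
(m → (¬c)) ↔ (c ∧ m) = T ↔ F = F

F


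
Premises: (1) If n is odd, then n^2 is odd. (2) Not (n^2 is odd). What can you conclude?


Modus tollens: from (P → Q) and ¬Q, infer ¬P.
Q = 'n^2 is odd' is denied; since P → Q, P must also fail.

Not (n is odd).


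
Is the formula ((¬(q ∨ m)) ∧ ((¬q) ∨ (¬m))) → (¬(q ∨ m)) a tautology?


Build the truth table over {m, q}:
m | q | φ
---------
F | F | T
T | F | T
F | T | T
T | T | T
Every row evaluates to true.

Yes, it is a tautology.


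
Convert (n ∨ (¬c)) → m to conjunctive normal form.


Step 1: Rewrite as ¬(n ∨ (¬c)) ∨ m = (¬n ∧ ¬(¬c)) ∨ m.
Step 2: Distribute ∨ over ∧.
Step 3: Eliminate any double negations (¬¬X = X).

((¬n) ∨ m) ∧ (c ∨ m)


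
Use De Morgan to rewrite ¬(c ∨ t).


De Morgan: the negation of a disjunction is the conjunction of the negations.
Distribute ¬ across ∨, flipping it to ∧, and negate each literal.

(¬c) ∧ (¬t)


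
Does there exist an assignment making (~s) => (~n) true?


Search for a satisfying assignment over {n, s}.
Try n=False, s=False: the formula evaluates to True.
A satisfying assignment exists.

Satisfiable.


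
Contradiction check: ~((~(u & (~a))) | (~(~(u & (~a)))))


Truth table over {a, u}:
a | u | φ
---------
False | False | False
True | False | False
False | True | False
True | True | False
Every row is false.

Yes, it is a contradiction.


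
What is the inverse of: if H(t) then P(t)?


The inverse of (P → Q) is (¬P → ¬Q). It is equivalent to the converse, not to the original.
Here P = 'H(t)' and Q = 'P(t)'.

If not (H(t)), then not (P(t)).


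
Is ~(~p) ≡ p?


Compare truth tables:
p | φ | ψ
---------
False | False | False
True | True | True
The columns φ and ψ agree on every row.

Yes, they are logically equivalent.


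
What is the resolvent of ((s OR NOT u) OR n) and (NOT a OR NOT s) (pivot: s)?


The clauses contain complementary literals s and NOTs.
Resolution eliminates this pair and disjoins the remaining literals (merging duplicates).

((NOT u OR n) OR NOT a)


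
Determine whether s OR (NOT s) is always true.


Build the truth table over {s}:
s | φ
-----
F | T
T | T
Every row evaluates to true.

Yes, it is a tautology.


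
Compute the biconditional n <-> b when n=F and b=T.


Biconditional is true when both operands have the same truth value.
Substitute: n=F, b=T.
F <-> T evaluates to F.

F


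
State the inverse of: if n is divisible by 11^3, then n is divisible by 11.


The inverse of (P → Q) is (¬P → ¬Q). It is equivalent to the converse, not to the original.
Here P = 'n is divisible by 11^3' and Q = 'n is divisible by 11'.

If not (n is divisible by 11^3), then not (n is divisible by 11).


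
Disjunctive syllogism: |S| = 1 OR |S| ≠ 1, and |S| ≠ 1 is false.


Disjunctive syllogism: from (P ∨ Q) and ¬P, infer Q.
One disjunct, '|S| ≠ 1', is ruled out; the other must hold.

|S| = 1


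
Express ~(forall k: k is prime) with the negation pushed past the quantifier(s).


¬(forall x: φ) = exists x: ¬φ, and ¬(exists x: φ) = forall x: ¬φ.
Apply to the universal statement.

exists k: ~(k is prime)


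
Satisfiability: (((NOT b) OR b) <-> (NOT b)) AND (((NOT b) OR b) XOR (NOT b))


Check all 2 assignments over {b}:
b | φ
-----
F | F
T | F
No assignment makes the formula true.

Unsatisfiable.


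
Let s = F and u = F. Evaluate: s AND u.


Conjunction is true only when both operands are true.
Substitute: s=F, u=F.
F AND F evaluates to F.

F


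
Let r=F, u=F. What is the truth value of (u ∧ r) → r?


Substitute r=F, u=F:
u ∧ r = F ∧ F = F
(u ∧ r) → r = F → F = T

T


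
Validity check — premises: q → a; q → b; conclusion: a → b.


This is (no valid rule). There exist truth assignments where the premises are all true but the conclusion is false.

Invalid.


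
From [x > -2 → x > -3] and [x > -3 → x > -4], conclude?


Hypothetical syllogism: from (P → Q) and (Q → R), infer (P → R).
Chain the two implications through the shared middle term 'x > -3'.

x > -2 → x > -4


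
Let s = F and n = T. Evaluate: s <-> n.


Biconditional is true when both operands have the same truth value.
Substitute: s=F, n=T.
F <-> T evaluates to F.

F


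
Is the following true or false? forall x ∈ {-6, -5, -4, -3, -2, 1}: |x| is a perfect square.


Evaluate the predicate on each element: -6:False, -5:False, -4:True, -3:False, -2:False, 1:True.
Counterexample x = -6 fails the predicate.

False


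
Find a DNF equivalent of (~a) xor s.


Step 1: (¬a) ⊕ s is true exactly when they disagree: ((¬a) ∧ ¬s) ∨ (¬(¬a) ∧ s).
Step 2: Eliminate any double negations (¬¬X = X).

((~a) & (~s)) | (a & s)


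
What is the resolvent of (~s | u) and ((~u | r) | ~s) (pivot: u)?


The clauses contain complementary literals u and ~u.
Resolution eliminates this pair and disjoins the remaining literals (merging duplicates).

(~s | r)


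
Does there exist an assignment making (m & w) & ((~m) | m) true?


Search for a satisfying assignment over {m, w}.
Try m=True, w=True: the formula evaluates to True.
A satisfying assignment exists.

Satisfiable.


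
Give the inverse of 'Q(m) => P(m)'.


The inverse of (P → Q) is (¬P → ¬Q). It is equivalent to the converse, not to the original.
Here P = 'Q(m)' and Q = 'P(m)'.

If not (Q(m)), then not (P(m)).


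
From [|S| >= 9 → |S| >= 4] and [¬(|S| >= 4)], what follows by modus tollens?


Modus tollens: from (P → Q) and ¬Q, infer ¬P.
Q = '|S| >= 4' is denied; since P → Q, P must also fail.

Not (|S| >= 9).


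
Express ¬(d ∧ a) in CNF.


Step 1: Apply De Morgan: ¬(d ∧ a) = ¬d ∨ ¬a.

(¬d) ∨ (¬a)


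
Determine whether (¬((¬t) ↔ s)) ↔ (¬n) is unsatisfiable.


Truth table over {n, s, t}:
n | s | t | φ
-------------
F | F | F | T
T | F | F | F
F | T | F | F
T | T | F | T
F | F | T | F
T | F | T | T
F | T | T | T
T | T | T | F
Satisfying assignment at row 1: n=F, s=F, t=F gives T.

No, it is not a contradiction.


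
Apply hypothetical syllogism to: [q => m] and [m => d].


Hypothetical syllogism: from (P → Q) and (Q → R), infer (P → R).
Chain the two implications through the shared middle term 'm'.

q => d


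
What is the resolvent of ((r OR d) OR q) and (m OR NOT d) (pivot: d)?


The clauses contain complementary literals d and NOTd.
Resolution eliminates this pair and disjoins the remaining literals (merging duplicates).

((q OR r) OR m)


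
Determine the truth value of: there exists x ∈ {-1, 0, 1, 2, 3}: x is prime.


Evaluate the predicate on each element: -1:F, 0:F, 1:F, 2:T, 3:T.
Witness x = 2 satisfies the predicate.

T


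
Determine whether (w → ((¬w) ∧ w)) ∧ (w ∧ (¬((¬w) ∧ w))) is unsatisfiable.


Truth table over {w}:
w | φ
-----
F | F
T | F
Every row is false.

Yes, it is a contradiction.


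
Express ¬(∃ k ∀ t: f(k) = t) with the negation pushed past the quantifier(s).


Negation flips each quantifier (∀↔∃) and negates the inner predicate.
¬(∃ k ∀ t: φ) = ∀ k ∃ t: ¬φ.

∀ k ∃ t: ¬(f(k) = t)


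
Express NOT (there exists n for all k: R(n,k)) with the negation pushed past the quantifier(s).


Negation flips each quantifier (∀↔∃) and negates the inner predicate.
¬(there exists n for all k: φ) = for all n there exists k: ¬φ.

for all n there exists k: NOT(R(n,k))


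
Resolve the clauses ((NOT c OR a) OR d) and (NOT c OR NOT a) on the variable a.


The clauses contain complementary literals a and NOTa.
Resolution eliminates this pair and disjoins the remaining literals (merging duplicates).

(d OR NOT c)


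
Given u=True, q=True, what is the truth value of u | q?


Disjunction is false only when both operands are false.
Substitute: u=True, q=True.
True | True evaluates to True.

True


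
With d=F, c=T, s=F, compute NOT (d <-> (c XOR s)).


Substitute d=F, c=T, s=F:
c XOR s = T XOR F = T
d <-> (c XOR s) = F <-> T = F
NOT (d <-> (c XOR s)) = T

T


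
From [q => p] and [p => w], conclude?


Hypothetical syllogism: from (P → Q) and (Q → R), infer (P → R).
Chain the two implications through the shared middle term 'p'.

q => w


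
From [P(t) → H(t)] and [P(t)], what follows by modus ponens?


Modus ponens: from (P → Q) and P, infer Q.
P = 'P(t)' is asserted, and P → Q holds, so Q follows.

H(t).


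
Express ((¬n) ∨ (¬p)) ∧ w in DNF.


Step 1: Distribute ∧ over ∨: ((¬n) ∨ (¬p)) ∧ w = ((¬n) ∧ w) ∨ ((¬p) ∧ w).

((¬n) ∧ w) ∨ ((¬p) ∧ w)


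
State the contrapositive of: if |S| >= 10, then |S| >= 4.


The contrapositive of (P → Q) is (¬Q → ¬P); it is logically equivalent to the original.
Here P = '|S| >= 10' and Q = '|S| >= 4'.

If not (|S| >= 4), then not (|S| >= 10).


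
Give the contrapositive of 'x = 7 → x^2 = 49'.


The contrapositive of (P → Q) is (¬Q → ¬P); it is logically equivalent to the original.
Here P = 'x = 7' and Q = 'x^2 = 49'.

If not (x^2 = 49), then not (x = 7).


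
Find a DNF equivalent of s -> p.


Step 1: Rewrite s → p as ¬s ∨ p.

(NOT s) OR p


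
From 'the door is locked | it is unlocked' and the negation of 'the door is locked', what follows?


Disjunctive syllogism: from (P ∨ Q) and ¬P, infer Q.
One disjunct, 'the door is locked', is ruled out; the other must hold.

it is unlocked


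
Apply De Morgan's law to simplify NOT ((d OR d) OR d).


De Morgan: the negation of a disjunction is the conjunction of the negations.
Distribute NOT across OR, flipping it to AND, and negate each literal.

((NOT d) AND (NOT d)) AND (NOT d)


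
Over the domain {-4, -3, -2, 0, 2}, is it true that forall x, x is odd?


Evaluate the predicate on each element: -4:False, -3:True, -2:False, 0:False, 2:False.
Counterexample x = -4 fails the predicate.

False


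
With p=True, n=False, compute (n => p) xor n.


Substitute p=True, n=False:
n => p = False => True = True
(n => p) xor n = True xor False = True

True


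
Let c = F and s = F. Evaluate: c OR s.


Disjunction is false only when both operands are false.
Substitute: c=F, s=F.
F OR F evaluates to F.

F


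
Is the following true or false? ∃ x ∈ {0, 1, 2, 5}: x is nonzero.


Evaluate the predicate on each element: 0:F, 1:T, 2:T, 5:T.
Witness x = 1 satisfies the predicate.

T


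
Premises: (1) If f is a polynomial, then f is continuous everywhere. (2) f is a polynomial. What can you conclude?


Modus ponens: from (P → Q) and P, infer Q.
P = 'f is a polynomial' is asserted, and P → Q holds, so Q follows.

f is continuous everywhere.


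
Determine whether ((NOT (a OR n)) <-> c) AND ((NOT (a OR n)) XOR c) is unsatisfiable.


Truth table over {a, c, n}:
a | c | n | φ
-------------
F | F | F | F
T | F | F | F
F | T | F | F
T | T | F | F
F | F | T | F
T | F | T | F
F | T | T | F
T | T | T | F
Every row is false.

Yes, it is a contradiction.


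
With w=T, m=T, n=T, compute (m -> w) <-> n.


Substitute w=T, m=T, n=T:
m -> w = T -> T = T
(m -> w) <-> n = T <-> T = T

T


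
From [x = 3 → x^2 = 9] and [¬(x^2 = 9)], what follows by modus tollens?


Modus tollens: from (P → Q) and ¬Q, infer ¬P.
Q = 'x^2 = 9' is denied; since P → Q, P must also fail.

Not (x = 3).


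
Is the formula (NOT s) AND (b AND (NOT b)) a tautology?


Build the truth table over {b, s}:
b | s | φ
---------
F | F | F
T | F | F
F | T | F
T | T | F
Counterexample at row 1: with b=F, s=F, the formula is F.

No, it is not a tautology.


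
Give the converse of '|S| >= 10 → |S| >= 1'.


The converse of (P → Q) is (Q → P). It is not in general equivalent to the original.
Here P = '|S| >= 10' and Q = '|S| >= 1'.

If |S| >= 1, then |S| >= 10.


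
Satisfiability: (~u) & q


Search for a satisfying assignment over {q, u}.
Try q=True, u=False: the formula evaluates to True.
A satisfying assignment exists.

Satisfiable.


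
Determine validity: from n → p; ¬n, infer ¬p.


This is denying the antecedent (fallacy). There exist truth assignments where the premises are all true but the conclusion is false.

Invalid.


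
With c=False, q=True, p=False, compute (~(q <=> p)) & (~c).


Substitute c=False, q=True, p=False:
q <=> p = True <=> False = False
~(q <=> p) = True
~c = True
(~(q <=> p)) & (~c) = True & True = True

True


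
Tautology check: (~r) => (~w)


Build the truth table over {r, w}:
r | w | φ
---------
False | False | True
True | False | True
False | True | False
True | True | True
Counterexample at row 3: with r=False, w=True, the formula is False.

No, it is not a tautology.


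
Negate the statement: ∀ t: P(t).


¬(∀ x: φ) = ∃ x: ¬φ, and ¬(∃ x: φ) = ∀ x: ¬φ.
Apply to the universal statement.

∃ t: ¬(P(t))


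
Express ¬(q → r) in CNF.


Step 1: Rewrite q → r as ¬q ∨ r.
Step 2: Negate: ¬(¬q ∨ r) = q ∧ ¬r (De Morgan + double negation).

q ∧ (¬r)


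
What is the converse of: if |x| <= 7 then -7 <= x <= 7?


The converse of (P → Q) is (Q → P). It is not in general equivalent to the original.
Here P = '|x| <= 7' and Q = '-7 <= x <= 7'.

If -7 <= x <= 7, then |x| <= 7.


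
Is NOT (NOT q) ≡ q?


Compare truth tables:
q | φ | ψ
---------
F | F | F
T | T | T
The columns φ and ψ agree on every row.

Yes, they are logically equivalent.


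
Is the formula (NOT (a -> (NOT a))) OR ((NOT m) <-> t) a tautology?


Build the truth table over {a, m, t}:
a | m | t | φ
-------------
F | F | F | F
T | F | F | T
F | T | F | T
T | T | F | T
F | F | T | T
T | F | T | T
F | T | T | F
T | T | T | T
Counterexample at row 1: with a=F, m=F, t=F, the formula is F.

No, it is not a tautology.


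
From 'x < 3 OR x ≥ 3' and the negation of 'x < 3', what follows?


Disjunctive syllogism: from (P ∨ Q) and ¬P, infer Q.
One disjunct, 'x < 3', is ruled out; the other must hold.

x ≥ 3


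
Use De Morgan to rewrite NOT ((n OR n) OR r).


De Morgan: the negation of a disjunction is the conjunction of the negations.
Distribute NOT across OR, flipping it to AND, and negate each literal.

((NOT n) AND (NOT n)) AND (NOT r)


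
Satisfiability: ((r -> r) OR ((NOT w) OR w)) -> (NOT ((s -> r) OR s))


Check all 8 assignments over {r, s, w}:
r | s | w | φ
-------------
F | F | F | F
T | F | F | F
F | T | F | F
T | T | F | F
F | F | T | F
T | F | T | F
F | T | T | F
T | T | T | F
No assignment makes the formula true.

Unsatisfiable.


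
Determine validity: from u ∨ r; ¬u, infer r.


This matches the form of disjunctive syllogism: the conclusion follows in every model of the premises.

Valid.


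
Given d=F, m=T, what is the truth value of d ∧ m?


Conjunction is true only when both operands are true.
Substitute: d=F, m=T.
F ∧ T evaluates to F.

F


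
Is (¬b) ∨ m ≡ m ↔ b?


Compare truth tables:
b | m | φ | ψ
-------------
F | F | T | T
T | F | F | F
F | T | T | F
T | T | T | T
They differ at row 3 (b=F, m=T): φ=T but ψ=F.

No, they are not logically equivalent.


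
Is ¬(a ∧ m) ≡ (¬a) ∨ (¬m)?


Compare truth tables:
a | m | φ | ψ
-------------
F | F | T | T
T | F | T | T
F | T | T | T
T | T | F | F
The columns φ and ψ agree on every row.

Yes, they are logically equivalent.


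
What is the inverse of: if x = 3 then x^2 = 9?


The inverse of (P → Q) is (¬P → ¬Q). It is equivalent to the converse, not to the original.
Here P = 'x = 3' and Q = 'x^2 = 9'.

If not (x = 3), then not (x^2 = 9).


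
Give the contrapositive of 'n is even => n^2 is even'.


The contrapositive of (P → Q) is (¬Q → ¬P); it is logically equivalent to the original.
Here P = 'n is even' and Q = 'n^2 is even'.

If not (n^2 is even), then not (n is even).


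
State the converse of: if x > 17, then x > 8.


The converse of (P → Q) is (Q → P). It is not in general equivalent to the original.
Here P = 'x > 17' and Q = 'x > 8'.

If x > 8, then x > 17.


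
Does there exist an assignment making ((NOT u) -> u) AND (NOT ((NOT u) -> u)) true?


Check all 2 assignments over {u}:
u | φ
-----
F | F
T | F
No assignment makes the formula true.

Unsatisfiable.


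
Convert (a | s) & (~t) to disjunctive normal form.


Step 1: Distribute ∧ over ∨: (a ∨ s) ∧ (¬t) = (a ∧ (¬t)) ∨ (s ∧ (¬t)).

(a & (~t)) | (s & (~t))


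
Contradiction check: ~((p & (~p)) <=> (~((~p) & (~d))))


Truth table over {d, p}:
d | p | φ
---------
False | False | False
True | False | True
False | True | True
True | True | True
Satisfying assignment at row 2: d=True, p=False gives True.

No, it is not a contradiction.


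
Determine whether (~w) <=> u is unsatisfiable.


Truth table over {u, w}:
u | w | φ
---------
False | False | False
True | False | True
False | True | True
True | True | False
Satisfying assignment at row 2: u=True, w=False gives True.

No, it is not a contradiction.


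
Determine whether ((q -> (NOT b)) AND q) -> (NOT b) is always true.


Build the truth table over {b, q}:
b | q | φ
---------
F | F | T
T | F | T
F | T | T
T | T | T
Every row evaluates to true.

Yes, it is a tautology.


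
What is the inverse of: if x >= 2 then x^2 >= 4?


The inverse of (P → Q) is (¬P → ¬Q). It is equivalent to the converse, not to the original.
Here P = 'x >= 2' and Q = 'x^2 >= 4'.

If not (x >= 2), then not (x^2 >= 4).


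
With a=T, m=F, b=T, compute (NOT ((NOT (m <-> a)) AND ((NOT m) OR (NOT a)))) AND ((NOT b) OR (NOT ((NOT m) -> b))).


Substitute a=T, m=F, b=T:
… (earlier sub-steps elided)
NOT a = F
(NOT m) OR (NOT a) = T OR F = T
(NOT (m <-> a)) AND ((NOT m) OR (NOT a)) = T AND T = T
NOT ((NOT (m <-> a)) AND ((NOT m) OR (NOT a))) = F
NOT b = F
NOT m = T
(NOT m) -> b = T -> T = T
NOT ((NOT m) -> b) = F
(NOT b) OR (NOT ((NOT m) -> b)) = F OR F = F
(NOT ((NOT (m <-> a)) AND ((NOT m) OR (NOT a)))) AND ((NOT b) OR (NOT ((NOT m) -> b))) = F AND F = F

F


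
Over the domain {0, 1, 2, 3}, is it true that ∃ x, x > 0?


Evaluate the predicate on each element: 0:F, 1:T, 2:T, 3:T.
Witness x = 1 satisfies the predicate.

T


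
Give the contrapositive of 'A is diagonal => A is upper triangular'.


The contrapositive of (P → Q) is (¬Q → ¬P); it is logically equivalent to the original.
Here P = 'A is diagonal' and Q = 'A is upper triangular'.

If not (A is upper triangular), then not (A is diagonal).


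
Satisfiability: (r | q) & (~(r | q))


Check all 4 assignments over {q, r}:
q | r | φ
---------
False | False | False
True | False | False
False | True | False
True | True | False
No assignment makes the formula true.

Unsatisfiable.


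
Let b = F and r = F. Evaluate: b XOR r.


Exclusive or is true when exactly one operand is true.
Substitute: b=F, r=F.
F XOR F evaluates to F.

F


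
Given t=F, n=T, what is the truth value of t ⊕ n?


Exclusive or is true when exactly one operand is true.
Substitute: t=F, n=T.
F ⊕ T evaluates to T.

T


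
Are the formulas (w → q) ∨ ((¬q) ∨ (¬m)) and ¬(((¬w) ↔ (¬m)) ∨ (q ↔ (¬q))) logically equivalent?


Compare truth tables:
m | q | w | φ | ψ
-----------------
F | F | F | T | F
T | F | F | T | T
F | T | F | T | F
T | T | F | T | T
F | F | T | T | T
T | F | T | T | F
F | T | T | T | T
T | T | T | T | F
They differ at row 1 (m=F, q=F, w=F): φ=T but ψ=F.

No, they are not logically equivalent.


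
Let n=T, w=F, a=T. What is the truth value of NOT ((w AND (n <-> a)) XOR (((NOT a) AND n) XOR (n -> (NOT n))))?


Substitute n=T, w=F, a=T:
n <-> a = T <-> T = T
w AND (n <-> a) = F AND T = F
NOT a = F
(NOT a) AND n = F AND T = F
NOT n = F
n -> (NOT n) = T -> F = F
((NOT a) AND n) XOR (n -> (NOT n)) = F XOR F = F
(w AND (n <-> a)) XOR (((NOT a) AND n) XOR (n -> (NOT n))) = F XOR F = F
NOT ((w AND (n <-> a)) XOR (((NOT a) AND n) XOR (n -> (NOT n)))) = T

T


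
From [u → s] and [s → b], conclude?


Hypothetical syllogism: from (P → Q) and (Q → R), infer (P → R).
Chain the two implications through the shared middle term 's'.

u → b


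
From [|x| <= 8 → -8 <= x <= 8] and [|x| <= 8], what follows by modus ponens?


Modus ponens: from (P → Q) and P, infer Q.
P = '|x| <= 8' is asserted, and P → Q holds, so Q follows.

-8 <= x <= 8.


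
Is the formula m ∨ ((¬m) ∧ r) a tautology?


Build the truth table over {m, r}:
m | r | φ
---------
F | F | F
T | F | T
F | T | T
T | T | T
Counterexample at row 1: with m=F, r=F, the formula is F.

No, it is not a tautology.


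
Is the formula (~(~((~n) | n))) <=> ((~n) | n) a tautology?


Build the truth table over {n}:
n | φ
-----
False | True
True | True
Every row evaluates to true.

Yes, it is a tautology.


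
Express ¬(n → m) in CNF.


Step 1: Rewrite n → m as ¬n ∨ m.
Step 2: Negate: ¬(¬n ∨ m) = n ∧ ¬m (De Morgan + double negation).

n ∧ (¬m)


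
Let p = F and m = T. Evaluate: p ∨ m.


Disjunction is false only when both operands are false.
Substitute: p=F, m=T.
F ∨ T evaluates to T.

T


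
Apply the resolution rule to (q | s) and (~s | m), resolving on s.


The clauses contain complementary literals s and ~s.
Resolution eliminates this pair and disjoins the remaining literals (merging duplicates).

(q | m)


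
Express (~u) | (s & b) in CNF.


Step 1: Distribute ∨ over ∧: (¬u) ∨ (s ∧ b) = ((¬u) ∨ s) ∧ ((¬u) ∨ b).

((~u) | s) & ((~u) | b)


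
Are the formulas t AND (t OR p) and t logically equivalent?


Compare truth tables:
p | t | φ | ψ
-------------
F | F | F | F
T | F | F | F
F | T | T | T
T | T | T | T
The columns φ and ψ agree on every row.

Yes, they are logically equivalent.


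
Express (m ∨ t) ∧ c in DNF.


Step 1: Distribute ∧ over ∨: (m ∨ t) ∧ c = (m ∧ c) ∨ (t ∧ c).

(m ∧ c) ∨ (t ∧ c)


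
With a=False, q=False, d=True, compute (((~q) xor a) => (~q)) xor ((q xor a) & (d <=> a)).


Substitute a=False, q=False, d=True:
~q = True
(~q) xor a = True xor False = True
~q = True
((~q) xor a) => (~q) = True => True = True
q xor a = False xor False = False
d <=> a = True <=> False = False
(q xor a) & (d <=> a) = False & False = False
(((~q) xor a) => (~q)) xor ((q xor a) & (d <=> a)) = True xor False = True

True


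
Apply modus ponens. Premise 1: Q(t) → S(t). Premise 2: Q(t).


Modus ponens: from (P → Q) and P, infer Q.
P = 'Q(t)' is asserted, and P → Q holds, so Q follows.

S(t).


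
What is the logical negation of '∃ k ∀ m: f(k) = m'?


Negation flips each quantifier (∀↔∃) and negates the inner predicate.
¬(∃ k ∀ m: φ) = ∀ k ∃ m: ¬φ.

∀ k ∃ m: ¬(f(k) = m)


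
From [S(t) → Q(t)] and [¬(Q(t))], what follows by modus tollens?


Modus tollens: from (P → Q) and ¬Q, infer ¬P.
Q = 'Q(t)' is denied; since P → Q, P must also fail.

Not (S(t)).


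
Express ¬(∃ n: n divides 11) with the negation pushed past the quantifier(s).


¬(∀ x: φ) = ∃ x: ¬φ, and ¬(∃ x: φ) = ∀ x: ¬φ.
Apply to the existential statement.

∀ n: ¬(n divides 11)


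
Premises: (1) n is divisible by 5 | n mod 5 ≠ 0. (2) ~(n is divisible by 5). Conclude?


Disjunctive syllogism: from (P ∨ Q) and ¬P, infer Q.
One disjunct, 'n is divisible by 5', is ruled out; the other must hold.

n mod 5 ≠ 0


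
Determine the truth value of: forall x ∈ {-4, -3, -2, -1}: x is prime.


Evaluate the predicate on each element: -4:False, -3:False, -2:False, -1:False.
Counterexample x = -4 fails the predicate.

False


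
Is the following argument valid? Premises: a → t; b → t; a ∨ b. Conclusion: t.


This matches the form of proof by cases: the conclusion follows in every model of the premises.

Valid.


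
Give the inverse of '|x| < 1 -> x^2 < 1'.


The inverse of (P → Q) is (¬P → ¬Q). It is equivalent to the converse, not to the original.
Here P = '|x| < 1' and Q = 'x^2 < 1'.

If not (|x| < 1), then not (x^2 < 1).


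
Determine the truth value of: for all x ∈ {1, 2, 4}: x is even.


Evaluate the predicate on each element: 1:F, 2:T, 4:T.
Counterexample x = 1 fails the predicate.

F


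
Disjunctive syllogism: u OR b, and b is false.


Disjunctive syllogism: from (P ∨ Q) and ¬P, infer Q.
One disjunct, 'b', is ruled out; the other must hold.

u


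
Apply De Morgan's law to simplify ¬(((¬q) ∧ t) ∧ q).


De Morgan: the negation of a conjunction is the disjunction of the negations.
Distribute ¬ across ∧, flipping it to ∨, and negate each literal.

(q ∨ (¬t)) ∨ (¬q)


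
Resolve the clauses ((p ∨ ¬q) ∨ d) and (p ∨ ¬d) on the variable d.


The clauses contain complementary literals d and ¬d.
Resolution eliminates this pair and disjoins the remaining literals (merging duplicates).

(p ∨ ¬q)


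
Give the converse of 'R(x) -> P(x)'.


The converse of (P → Q) is (Q → P). It is not in general equivalent to the original.
Here P = 'R(x)' and Q = 'P(x)'.

If P(x), then R(x).


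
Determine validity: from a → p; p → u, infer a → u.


This matches the form of hypothetical syllogism: the conclusion follows in every model of the premises.

Valid.


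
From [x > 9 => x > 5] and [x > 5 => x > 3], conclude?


Hypothetical syllogism: from (P → Q) and (Q → R), infer (P → R).
Chain the two implications through the shared middle term 'x > 5'.

x > 9 => x > 3


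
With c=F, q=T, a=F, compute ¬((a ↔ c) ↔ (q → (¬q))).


Substitute c=F, q=T, a=F:
a ↔ c = F ↔ F = T
¬q = F
q → (¬q) = T → F = F
(a ↔ c) ↔ (q → (¬q)) = T ↔ F = F
¬((a ↔ c) ↔ (q → (¬q))) = T

T


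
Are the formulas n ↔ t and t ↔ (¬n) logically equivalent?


Compare truth tables:
n | t | φ | ψ
-------------
F | F | T | F
T | F | F | T
F | T | F | T
T | T | T | F
They differ at row 1 (n=F, t=F): φ=T but ψ=F.

No, they are not logically equivalent.


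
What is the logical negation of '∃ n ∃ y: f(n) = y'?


Negation flips each quantifier (∀↔∃) and negates the inner predicate.
¬(∃ n ∃ y: φ) = ∀ n ∀ y: ¬φ.

∀ n ∀ y: ¬(f(n) = y)


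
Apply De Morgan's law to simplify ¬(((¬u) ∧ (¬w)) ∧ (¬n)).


De Morgan: the negation of a conjunction is the disjunction of the negations.
Distribute ¬ across ∧, flipping it to ∨, and negate each literal.

(u ∨ w) ∨ n


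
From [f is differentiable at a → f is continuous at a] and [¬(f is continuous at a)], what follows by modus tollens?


Modus tollens: from (P → Q) and ¬Q, infer ¬P.
Q = 'f is continuous at a' is denied; since P → Q, P must also fail.

Not (f is differentiable at a).


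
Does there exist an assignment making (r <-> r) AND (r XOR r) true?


Check all 2 assignments over {r}:
r | φ
-----
F | F
T | F
No assignment makes the formula true.

Unsatisfiable.


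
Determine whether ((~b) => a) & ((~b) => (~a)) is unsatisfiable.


Truth table over {a, b}:
a | b | φ
---------
False | False | False
True | False | False
False | True | True
True | True | True
Satisfying assignment at row 3: a=False, b=True gives True.

No, it is not a contradiction.


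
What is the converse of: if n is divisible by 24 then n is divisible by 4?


The converse of (P → Q) is (Q → P). It is not in general equivalent to the original.
Here P = 'n is divisible by 24' and Q = 'n is divisible by 4'.

If n is divisible by 4, then n is divisible by 24.


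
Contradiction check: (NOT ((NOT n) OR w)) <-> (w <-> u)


Truth table over {n, u, w}:
n | u | w | φ
-------------
F | F | F | F
T | F | F | T
F | T | F | T
T | T | F | F
F | F | T | T
T | F | T | T
F | T | T | F
T | T | T | F
Satisfying assignment at row 2: n=T, u=F, w=F gives T.

No, it is not a contradiction.


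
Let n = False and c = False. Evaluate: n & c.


Conjunction is true only when both operands are true.
Substitute: n=False, c=False.
False & False evaluates to False.

False


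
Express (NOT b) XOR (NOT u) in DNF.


Step 1: (¬b) ⊕ (¬u) is true exactly when they disagree: ((¬b) ∧ ¬(¬u)) ∨ (¬(¬b) ∧ (¬u)).
Step 2: Eliminate any double negations (¬¬X = X).

((NOT b) AND u) OR (b AND (NOT u))


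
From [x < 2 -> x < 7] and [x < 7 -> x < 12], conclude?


Hypothetical syllogism: from (P → Q) and (Q → R), infer (P → R).
Chain the two implications through the shared middle term 'x < 7'.

x < 2 -> x < 12


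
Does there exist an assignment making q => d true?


Search for a satisfying assignment over {d, q}.
Try d=False, q=False: the formula evaluates to True.
A satisfying assignment exists.

Satisfiable.


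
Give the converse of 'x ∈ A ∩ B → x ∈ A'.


The converse of (P → Q) is (Q → P). It is not in general equivalent to the original.
Here P = 'x ∈ A ∩ B' and Q = 'x ∈ A'.

If x ∈ A, then x ∈ A ∩ B.


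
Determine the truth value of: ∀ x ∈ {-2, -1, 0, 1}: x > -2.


Evaluate the predicate on each element: -2:F, -1:T, 0:T, 1:T.
Counterexample x = -2 fails the predicate.

F


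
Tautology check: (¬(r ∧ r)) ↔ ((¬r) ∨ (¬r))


Build the truth table over {r}:
r | φ
-----
F | T
T | T
Every row evaluates to true.

Yes, it is a tautology.


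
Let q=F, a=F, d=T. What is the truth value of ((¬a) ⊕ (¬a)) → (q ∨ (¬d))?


Substitute q=F, a=F, d=T:
¬a = T
¬a = T
(¬a) ⊕ (¬a) = T ⊕ T = F
¬d = F
q ∨ (¬d) = F ∨ F = F
((¬a) ⊕ (¬a)) → (q ∨ (¬d)) = F → F = T

T


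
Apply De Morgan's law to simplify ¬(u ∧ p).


De Morgan: the negation of a conjunction is the disjunction of the negations.
Distribute ¬ across ∧, flipping it to ∨, and negate each literal.

(¬u) ∨ (¬p)


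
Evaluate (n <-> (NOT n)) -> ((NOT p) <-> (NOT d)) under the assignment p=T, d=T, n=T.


Substitute p=T, d=T, n=T:
NOT n = F
n <-> (NOT n) = T <-> F = F
NOT p = F
NOT d = F
(NOT p) <-> (NOT d) = F <-> F = T
(n <-> (NOT n)) -> ((NOT p) <-> (NOT d)) = F -> T = T

T


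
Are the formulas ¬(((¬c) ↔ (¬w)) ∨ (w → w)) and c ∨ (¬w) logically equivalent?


Compare truth tables:
c | w | φ | ψ
-------------
F | F | F | T
T | F | F | T
F | T | F | F
T | T | F | T
They differ at row 1 (c=F, w=F): φ=F but ψ=T.

No, they are not logically equivalent.
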